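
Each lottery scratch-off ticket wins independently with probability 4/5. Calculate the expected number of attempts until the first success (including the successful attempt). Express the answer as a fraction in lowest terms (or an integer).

For a geometric distribution, E[trials] = 1/p = 1/(4/5) = 5/4.

5/4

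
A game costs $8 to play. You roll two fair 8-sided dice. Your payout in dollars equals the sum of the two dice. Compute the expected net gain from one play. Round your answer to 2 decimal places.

$1.00

Distribution of the sum of the two dice: 2 w.p. 1/64, 3 w.p. 1/32, 4 w.p. 3/64, 5 w.p. 1/16, 6 w.p. 5/64, 7 w.p. 3/32, …
E[payout] = (1/64)·2 + (1/32)·3 + (3/64)·4 + (1/16)·5 + (5/64)·6 + (3/32)·7 + (7/64)·8 + (1/8)·9 + (7/64)·10 + (3/32)·11 + (5/64)·12 + (1/16)·13 + (3/64)·14 + (1/32)·15 + (1/64)·16 = 9
Expected profit = 9 − 8 = 1 ≈ $1.00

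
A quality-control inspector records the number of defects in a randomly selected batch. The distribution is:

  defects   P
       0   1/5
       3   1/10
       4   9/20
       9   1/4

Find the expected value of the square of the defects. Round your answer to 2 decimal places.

E[X²] = (1/5)·0 + (1/10)·9 + (9/20)·16 + (1/4)·81
     = 567/20 ≈ 28.35

28.35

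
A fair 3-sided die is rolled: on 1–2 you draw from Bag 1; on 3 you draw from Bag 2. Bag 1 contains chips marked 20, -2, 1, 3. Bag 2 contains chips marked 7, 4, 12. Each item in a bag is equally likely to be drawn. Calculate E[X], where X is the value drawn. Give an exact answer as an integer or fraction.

56/9

E[X | Bag 1] = (20 − 2 + 1 + 3)/4 = 11/2
E[X | Bag 2] = (7 + 4 + 12)/3 = 23/3
E[X] = (2/3)·11/2 + (1/3)·23/3 = 56/9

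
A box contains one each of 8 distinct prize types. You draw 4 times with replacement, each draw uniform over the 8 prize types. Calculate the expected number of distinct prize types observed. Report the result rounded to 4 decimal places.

Let Xⱼ=1 if type j appears at least once. P(Xⱼ=1) = 1 − ((8−1)/8)^4 = 1695/4096.
E[#distinct] = 8·1695/4096 = 1695/512.
≈ 3.3105

3.3105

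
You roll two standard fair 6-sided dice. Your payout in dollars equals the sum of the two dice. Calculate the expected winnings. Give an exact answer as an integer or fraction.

Distribution of the sum of the two dice: 2 w.p. 1/36, 3 w.p. 1/18, 4 w.p. 1/12, 5 w.p. 1/9, 6 w.p. 5/36, 7 w.p. 1/6, …
E[payout] = (1/36)·2 + (1/18)·3 + (1/12)·4 + (1/9)·5 + (5/36)·6 + (1/6)·7 + (5/36)·8 + (1/9)·9 + (1/12)·10 + (1/18)·11 + (1/36)·12 = 7

$7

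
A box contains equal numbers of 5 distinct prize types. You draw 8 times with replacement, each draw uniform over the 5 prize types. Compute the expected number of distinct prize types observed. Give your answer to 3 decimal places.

4.161

Let Xⱼ=1 if type j appears at least once. P(Xⱼ=1) = 1 − ((5−1)/5)^8 = 325089/390625.
E[#distinct] = 5·325089/390625 = 325089/78125.
≈ 4.161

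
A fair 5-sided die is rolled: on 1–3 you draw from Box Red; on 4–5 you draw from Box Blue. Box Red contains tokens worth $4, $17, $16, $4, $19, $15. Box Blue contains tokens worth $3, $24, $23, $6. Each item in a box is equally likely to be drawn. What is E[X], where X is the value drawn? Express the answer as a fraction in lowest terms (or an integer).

131/10 dollars

E[X | Box Red] = (4 + 17 + 16 + 4 + 19 + 15)/6 = 25/2
E[X | Box Blue] = (3 + 24 + 23 + 6)/4 = 14
E[X] = (3/5)·25/2 + (2/5)·14 = 131/10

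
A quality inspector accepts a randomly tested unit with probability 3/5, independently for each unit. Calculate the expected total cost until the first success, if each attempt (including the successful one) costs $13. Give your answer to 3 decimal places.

E[#attempts] = 1/p = 5/3; E[cost] = 13·5/3 = 65/3.
≈ 21.667

$21.667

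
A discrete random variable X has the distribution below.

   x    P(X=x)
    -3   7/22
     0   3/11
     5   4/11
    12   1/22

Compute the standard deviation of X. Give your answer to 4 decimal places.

4.0638

E[X] = 31/22, E[X²] = 37/2
Var(X) = E[X²] − (E[X])² = 37/2 − 961/484 = 7993/484
SD(X) = √(7993/484) ≈ 4.0638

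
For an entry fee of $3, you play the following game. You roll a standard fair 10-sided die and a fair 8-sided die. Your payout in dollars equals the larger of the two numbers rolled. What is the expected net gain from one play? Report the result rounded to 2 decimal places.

Distribution of the larger of the two numbers rolled: 1 w.p. 1/80, 2 w.p. 3/80, 3 w.p. 1/16, 4 w.p. 7/80, 5 w.p. 9/80, 6 w.p. 11/80, …
E[payout] = (1/80)·1 + (3/80)·2 + (1/16)·3 + (7/80)·4 + (9/80)·5 + (11/80)·6 + (13/80)·7 + (3/16)·8 + (1/10)·9 + (1/10)·10 = 131/20
Expected profit = 131/20 − 3 = 71/20 ≈ $3.55

$3.55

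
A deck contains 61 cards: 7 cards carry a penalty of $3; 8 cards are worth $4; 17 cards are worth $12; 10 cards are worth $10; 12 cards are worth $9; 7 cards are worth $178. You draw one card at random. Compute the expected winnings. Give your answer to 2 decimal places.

E[payout] = (7/61)·(-3) + (8/61)·4 + (17/61)·12 + (10/61)·10 + (12/61)·9 + (7/61)·178 = 1669/61
≈ $27.36

$27.36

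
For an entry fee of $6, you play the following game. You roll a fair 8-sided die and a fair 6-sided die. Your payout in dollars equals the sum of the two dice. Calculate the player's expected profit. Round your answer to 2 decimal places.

$2.00

Distribution of the sum of the two dice: 2 w.p. 1/48, 3 w.p. 1/24, 4 w.p. 1/16, 5 w.p. 1/12, 6 w.p. 5/48, 7 w.p. 1/8, …
E[payout] = (1/48)·2 + (1/24)·3 + (1/16)·4 + (1/12)·5 + (5/48)·6 + (1/8)·7 + (1/8)·8 + (1/8)·9 + (5/48)·10 + (1/12)·11 + (1/16)·12 + (1/24)·13 + (1/48)·14 = 8
Expected profit = 8 − 6 = 2 ≈ $2.00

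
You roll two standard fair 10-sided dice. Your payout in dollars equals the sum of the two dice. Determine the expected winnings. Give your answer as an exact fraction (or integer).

Distribution of the sum of the two dice: 2 w.p. 1/100, 3 w.p. 1/50, 4 w.p. 3/100, 5 w.p. 1/25, 6 w.p. 1/20, 7 w.p. 3/50, …
E[payout] = (1/100)·2 + (1/50)·3 + (3/100)·4 + (1/25)·5 + (1/20)·6 + (3/50)·7 + (7/100)·8 + (2/25)·9 + (9/100)·10 + (1/10)·11 + (9/100)·12 + (2/25)·13 + (7/100)·14 + (3/50)·15 + (1/20)·16 + (1/25)·17 + (3/100)·18 + (1/50)·19 + (1/100)·20 = 11

$11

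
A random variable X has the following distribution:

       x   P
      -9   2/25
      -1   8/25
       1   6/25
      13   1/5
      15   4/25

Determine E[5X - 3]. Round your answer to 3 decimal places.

18.000

E[5x-3] = (2/25)·(-48) + (8/25)·(-8) + (6/25)·2 + (1/5)·62 + (4/25)·72
     = 18 ≈ 18.000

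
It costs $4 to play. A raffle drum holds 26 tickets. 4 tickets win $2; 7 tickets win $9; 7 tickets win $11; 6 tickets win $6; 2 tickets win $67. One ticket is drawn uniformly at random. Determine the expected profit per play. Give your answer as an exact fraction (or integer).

107/13 dollars

E[payout] = (4/26)·2 + (7/26)·9 + (7/26)·11 + (6/26)·6 + (2/26)·67 = 159/13
Expected profit = 159/13 − 4 = 107/13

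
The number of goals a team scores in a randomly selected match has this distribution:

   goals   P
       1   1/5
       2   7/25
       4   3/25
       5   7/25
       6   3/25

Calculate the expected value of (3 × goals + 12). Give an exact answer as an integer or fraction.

552/25

E[3x+12] = (1/5)·15 + (7/25)·18 + (3/25)·24 + (7/25)·27 + (3/25)·30
     = 552/25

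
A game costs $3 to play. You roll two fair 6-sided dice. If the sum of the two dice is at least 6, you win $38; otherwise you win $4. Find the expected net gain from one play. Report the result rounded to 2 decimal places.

E[payout] = (5/18)·4 + (13/18)·38 = 257/9
Expected profit = 257/9 − 3 = 230/9 ≈ $25.56

$25.56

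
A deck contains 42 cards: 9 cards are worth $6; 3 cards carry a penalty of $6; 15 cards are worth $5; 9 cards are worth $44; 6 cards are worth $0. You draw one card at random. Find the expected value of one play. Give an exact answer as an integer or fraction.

E[payout] = (9/42)·6 + (3/42)·(-6) + (15/42)·5 + (9/42)·44 + (6/42)·0 = 169/14

169/14 dollars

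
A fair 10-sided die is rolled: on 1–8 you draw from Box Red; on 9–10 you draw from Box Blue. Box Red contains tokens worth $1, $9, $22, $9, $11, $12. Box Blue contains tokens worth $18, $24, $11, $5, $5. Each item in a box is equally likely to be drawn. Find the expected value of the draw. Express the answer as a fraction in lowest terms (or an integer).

E[X | Box Red] = (1 + 9 + 22 + 9 + 11 + 12)/6 = 32/3
E[X | Box Blue] = (18 + 24 + 11 + 5 + 5)/5 = 63/5
E[X] = (4/5)·32/3 + (1/5)·63/5 = 829/75

829/75 dollars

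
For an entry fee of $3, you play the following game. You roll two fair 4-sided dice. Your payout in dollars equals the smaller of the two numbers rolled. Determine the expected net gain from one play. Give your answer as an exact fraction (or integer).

-9/8 dollars

Distribution of the smaller of the two numbers rolled: 1 w.p. 7/16, 2 w.p. 5/16, 3 w.p. 3/16, 4 w.p. 1/16
E[payout] = (7/16)·1 + (5/16)·2 + (3/16)·3 + (1/16)·4 = 15/8
Expected profit = 15/8 − 3 = -9/8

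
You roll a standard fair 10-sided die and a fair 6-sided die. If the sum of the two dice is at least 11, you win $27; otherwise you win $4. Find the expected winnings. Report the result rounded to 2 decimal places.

E[payout] = (13/20)·4 + (7/20)·27 = 241/20
≈ $12.05

$12.05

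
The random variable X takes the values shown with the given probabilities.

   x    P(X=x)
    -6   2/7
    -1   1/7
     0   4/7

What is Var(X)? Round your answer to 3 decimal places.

6.980

E[X] = (2/7)·(-6) + (1/7)·(-1) + (4/7)·0 = -13/7
E[X²] = (2/7)·36 + (1/7)·1 + (4/7)·0 = 73/7
Var(X) = 73/7 − (-13/7)² = 342/49 ≈ 6.980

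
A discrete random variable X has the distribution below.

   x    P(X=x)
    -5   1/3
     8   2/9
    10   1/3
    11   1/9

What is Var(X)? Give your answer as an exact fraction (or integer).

E[X] = (1/3)·(-5) + (2/9)·8 + (1/3)·10 + (1/9)·11 = 14/3
E[X²] = (1/3)·25 + (2/9)·64 + (1/3)·100 + (1/9)·121 = 208/3
Var(X) = 208/3 − (14/3)² = 428/9

428/9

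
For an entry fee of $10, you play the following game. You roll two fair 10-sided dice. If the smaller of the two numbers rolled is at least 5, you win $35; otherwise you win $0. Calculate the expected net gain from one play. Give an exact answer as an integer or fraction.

13/5 dollars

E[payout] = (16/25)·0 + (9/25)·35 = 63/5
Expected profit = 63/5 − 10 = 13/5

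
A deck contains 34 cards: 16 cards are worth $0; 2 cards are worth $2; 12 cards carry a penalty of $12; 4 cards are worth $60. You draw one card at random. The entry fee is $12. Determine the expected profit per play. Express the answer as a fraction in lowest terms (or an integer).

-154/17 dollars

E[payout] = (16/34)·0 + (2/34)·2 + (12/34)·(-12) + (4/34)·60 = 50/17
Expected profit = 50/17 − 12 = -154/17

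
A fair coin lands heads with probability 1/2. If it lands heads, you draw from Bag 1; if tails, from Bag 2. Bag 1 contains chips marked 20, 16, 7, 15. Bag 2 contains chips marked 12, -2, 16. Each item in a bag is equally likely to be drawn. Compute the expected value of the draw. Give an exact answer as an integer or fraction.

139/12

E[X | Bag 1] = (20 + 16 + 7 + 15)/4 = 29/2
E[X | Bag 2] = (12 − 2 + 16)/3 = 26/3
E[X] = (1/2)·29/2 + (1/2)·26/3 = 139/12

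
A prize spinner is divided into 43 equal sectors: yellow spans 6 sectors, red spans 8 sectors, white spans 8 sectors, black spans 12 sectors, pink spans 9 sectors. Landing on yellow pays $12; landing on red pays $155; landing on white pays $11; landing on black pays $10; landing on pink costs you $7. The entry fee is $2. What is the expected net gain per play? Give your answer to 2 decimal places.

E[payout] = (6/43)·12 + (8/43)·155 + (8/43)·11 + (12/43)·10 + (9/43)·(-7) = 1457/43
Expected profit = 1457/43 − 2 = 1371/43 ≈ $31.88

$31.88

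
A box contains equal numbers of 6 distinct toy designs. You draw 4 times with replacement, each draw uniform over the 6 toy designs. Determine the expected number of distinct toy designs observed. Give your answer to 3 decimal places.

3.106

Let Xⱼ=1 if type j appears at least once. P(Xⱼ=1) = 1 − ((6−1)/6)^4 = 671/1296.
E[#distinct] = 6·671/1296 = 671/216.
≈ 3.106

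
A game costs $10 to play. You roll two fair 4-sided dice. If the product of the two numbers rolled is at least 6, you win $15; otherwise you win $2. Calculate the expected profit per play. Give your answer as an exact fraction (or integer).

E[payout] = (1/2)·2 + (1/2)·15 = 17/2
Expected profit = 17/2 − 10 = -3/2

-3/2 dollars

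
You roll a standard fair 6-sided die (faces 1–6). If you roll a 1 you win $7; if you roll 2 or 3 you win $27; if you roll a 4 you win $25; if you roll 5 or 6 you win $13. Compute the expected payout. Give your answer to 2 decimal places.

E[payout] = (1/6)·7 + (1/3)·13 + (1/6)·25 + (1/3)·27 = 56/3
≈ $18.67

$18.67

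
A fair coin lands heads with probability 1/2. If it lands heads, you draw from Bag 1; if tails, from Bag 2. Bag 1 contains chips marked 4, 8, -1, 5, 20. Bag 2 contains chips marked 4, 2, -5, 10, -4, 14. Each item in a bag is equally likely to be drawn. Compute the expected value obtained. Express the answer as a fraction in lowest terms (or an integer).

107/20

E[X | Bag 1] = (4 + 8 − 1 + 5 + 20)/5 = 36/5
E[X | Bag 2] = (4 + 2 − 5 + 10 − 4 + 14)/6 = 7/2
E[X] = (1/2)·36/5 + (1/2)·7/2 = 107/20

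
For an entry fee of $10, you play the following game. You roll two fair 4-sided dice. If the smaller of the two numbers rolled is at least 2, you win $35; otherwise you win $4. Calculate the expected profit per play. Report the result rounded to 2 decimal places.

E[payout] = (7/16)·4 + (9/16)·35 = 343/16
Expected profit = 343/16 − 10 = 183/16 ≈ $11.44

$11.44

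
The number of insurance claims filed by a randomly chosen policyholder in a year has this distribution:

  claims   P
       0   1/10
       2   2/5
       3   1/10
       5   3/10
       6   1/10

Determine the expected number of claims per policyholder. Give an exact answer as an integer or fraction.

16/5

E[X] = (1/10)·0 + (2/5)·2 + (1/10)·3 + (3/10)·5 + (1/10)·6
     = 16/5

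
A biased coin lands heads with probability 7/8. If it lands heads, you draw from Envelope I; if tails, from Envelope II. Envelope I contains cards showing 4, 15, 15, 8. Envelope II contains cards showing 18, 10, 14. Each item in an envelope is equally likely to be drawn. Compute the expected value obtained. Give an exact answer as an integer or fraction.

175/16

E[X | Envelope I] = (4 + 15 + 15 + 8)/4 = 21/2
E[X | Envelope II] = (18 + 10 + 14)/3 = 14
E[X] = (7/8)·21/2 + (1/8)·14 = 175/16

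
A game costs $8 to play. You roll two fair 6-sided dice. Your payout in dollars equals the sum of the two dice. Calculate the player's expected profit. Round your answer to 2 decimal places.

-$1.00

Distribution of the sum of the two dice: 2 w.p. 1/36, 3 w.p. 1/18, 4 w.p. 1/12, 5 w.p. 1/9, 6 w.p. 5/36, 7 w.p. 1/6, …
E[payout] = (1/36)·2 + (1/18)·3 + (1/12)·4 + (1/9)·5 + (5/36)·6 + (1/6)·7 + (5/36)·8 + (1/9)·9 + (1/12)·10 + (1/18)·11 + (1/36)·12 = 7
Expected profit = 7 − 8 = -1 ≈ -$1.00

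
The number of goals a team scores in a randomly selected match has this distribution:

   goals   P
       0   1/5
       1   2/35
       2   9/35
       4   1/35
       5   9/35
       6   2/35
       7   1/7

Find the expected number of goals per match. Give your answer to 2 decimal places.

3.31

E[X] = (1/5)·0 + (2/35)·1 + (9/35)·2 + (1/35)·4 + (9/35)·5 + (2/35)·6 + (1/7)·7
     = 116/35 ≈ 3.31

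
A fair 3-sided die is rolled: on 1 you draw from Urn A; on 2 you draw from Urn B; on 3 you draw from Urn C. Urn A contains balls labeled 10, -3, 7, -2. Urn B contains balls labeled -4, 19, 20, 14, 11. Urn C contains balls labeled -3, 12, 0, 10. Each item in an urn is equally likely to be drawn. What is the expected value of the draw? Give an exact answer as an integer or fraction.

79/12

E[X | Urn A] = (10 − 3 + 7 − 2)/4 = 3
E[X | Urn B] = (-4 + 19 + 20 + 14 + 11)/5 = 12
E[X | Urn C] = (-3 + 12 + 0 + 10)/4 = 19/4
E[X] = (1/3)·3 + (1/3)·12 + (1/3)·19/4 = 79/12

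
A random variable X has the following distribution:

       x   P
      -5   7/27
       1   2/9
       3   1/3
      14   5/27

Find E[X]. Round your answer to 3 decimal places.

2.519

E[X] = (7/27)·(-5) + (2/9)·1 + (1/3)·3 + (5/27)·14
     = 68/27 ≈ 2.519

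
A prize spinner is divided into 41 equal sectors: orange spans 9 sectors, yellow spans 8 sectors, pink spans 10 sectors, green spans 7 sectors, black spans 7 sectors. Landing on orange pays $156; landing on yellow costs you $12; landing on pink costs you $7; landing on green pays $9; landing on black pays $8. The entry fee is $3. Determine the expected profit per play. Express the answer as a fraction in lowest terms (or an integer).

E[payout] = (9/41)·156 + (8/41)·(-12) + (10/41)·(-7) + (7/41)·9 + (7/41)·8 = 1357/41
Expected profit = 1357/41 − 3 = 1234/41

1234/41 dollars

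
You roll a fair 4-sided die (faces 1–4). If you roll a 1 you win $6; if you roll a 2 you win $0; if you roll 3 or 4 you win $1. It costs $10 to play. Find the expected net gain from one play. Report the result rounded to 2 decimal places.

-$8.00

E[payout] = (1/4)·0 + (1/2)·1 + (1/4)·6 = 2
Expected profit = 2 − 10 = -8 ≈ -$8.00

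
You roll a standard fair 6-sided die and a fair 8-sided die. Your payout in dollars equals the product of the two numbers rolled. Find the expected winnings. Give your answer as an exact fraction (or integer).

Distribution of the product of the two numbers rolled: 1 w.p. 1/48, 2 w.p. 1/24, 3 w.p. 1/24, 4 w.p. 1/16, 5 w.p. 1/24, 6 w.p. 1/12, …
E[payout] = (1/48)·1 + (1/24)·2 + (1/24)·3 + (1/16)·4 + (1/24)·5 + (1/12)·6 + (1/48)·7 + (1/16)·8 + (1/48)·9 + (1/24)·10 + (1/12)·12 + (1/48)·14 + (1/24)·15 + (1/24)·16 + (1/24)·18 + (1/24)·20 + (1/48)·21 + (1/16)·24 + (1/48)·25 + (1/48)·28 + (1/24)·30 + (1/48)·32 + (1/48)·35 + (1/48)·36 + (1/48)·40 + (1/48)·42 + (1/48)·48 = 63/4

63/4 dollars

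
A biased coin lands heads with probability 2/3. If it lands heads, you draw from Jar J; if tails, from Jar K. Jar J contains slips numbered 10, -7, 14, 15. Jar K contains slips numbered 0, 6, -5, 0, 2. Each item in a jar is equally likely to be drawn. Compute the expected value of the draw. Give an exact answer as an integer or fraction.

83/15

E[X | Jar J] = (10 − 7 + 14 + 15)/4 = 8
E[X | Jar K] = (0 + 6 − 5 + 0 + 2)/5 = 3/5
E[X] = (2/3)·8 + (1/3)·3/5 = 83/15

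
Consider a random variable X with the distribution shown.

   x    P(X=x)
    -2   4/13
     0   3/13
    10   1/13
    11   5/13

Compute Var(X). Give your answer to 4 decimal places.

E[X] = (4/13)·(-2) + (3/13)·0 + (1/13)·10 + (5/13)·11 = 57/13
E[X²] = (4/13)·4 + (3/13)·0 + (1/13)·100 + (5/13)·121 = 721/13
Var(X) = 721/13 − (57/13)² = 6124/169 ≈ 36.2367

36.2367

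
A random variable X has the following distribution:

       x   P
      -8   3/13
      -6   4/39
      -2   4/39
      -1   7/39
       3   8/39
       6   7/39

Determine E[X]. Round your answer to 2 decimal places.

-1.15

E[X] = (3/13)·(-8) + (4/39)·(-6) + (4/39)·(-2) + (7/39)·(-1) + (8/39)·3 + (7/39)·6
     = -15/13 ≈ -1.15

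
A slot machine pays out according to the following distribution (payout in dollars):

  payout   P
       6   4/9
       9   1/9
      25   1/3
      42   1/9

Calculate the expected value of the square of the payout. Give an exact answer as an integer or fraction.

1288/3

E[X²] = (4/9)·36 + (1/9)·81 + (1/3)·625 + (1/9)·1764
     = 1288/3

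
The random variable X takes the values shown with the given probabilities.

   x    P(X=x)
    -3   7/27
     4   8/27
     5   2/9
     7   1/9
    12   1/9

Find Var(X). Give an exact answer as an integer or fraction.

E[X] = (7/27)·(-3) + (8/27)·4 + (2/9)·5 + (1/9)·7 + (1/9)·12 = 98/27
E[X²] = (7/27)·9 + (8/27)·16 + (2/9)·25 + (1/9)·49 + (1/9)·144 = 920/27
Var(X) = 920/27 − (98/27)² = 15236/729

15236/729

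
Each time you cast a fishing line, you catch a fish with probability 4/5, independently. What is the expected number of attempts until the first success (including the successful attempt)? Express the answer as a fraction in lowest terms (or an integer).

For a geometric distribution, E[trials] = 1/p = 1/(4/5) = 5/4.

5/4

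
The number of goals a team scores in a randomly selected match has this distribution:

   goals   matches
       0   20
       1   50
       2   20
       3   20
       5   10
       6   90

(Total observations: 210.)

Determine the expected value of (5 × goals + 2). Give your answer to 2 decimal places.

19.62

Total = 210, so P(goals=0) = 20/210, etc.
E[5x+2] = (2/21)·2 + (5/21)·7 + (2/21)·12 + (2/21)·17 + (1/21)·27 + (3/7)·32
     = 412/21 ≈ 19.62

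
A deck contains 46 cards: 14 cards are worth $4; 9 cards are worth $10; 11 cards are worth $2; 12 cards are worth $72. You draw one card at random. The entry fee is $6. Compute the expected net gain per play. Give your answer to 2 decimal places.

$16.43

E[payout] = (14/46)·4 + (9/46)·10 + (11/46)·2 + (12/46)·72 = 516/23
Expected profit = 516/23 − 6 = 378/23 ≈ $16.43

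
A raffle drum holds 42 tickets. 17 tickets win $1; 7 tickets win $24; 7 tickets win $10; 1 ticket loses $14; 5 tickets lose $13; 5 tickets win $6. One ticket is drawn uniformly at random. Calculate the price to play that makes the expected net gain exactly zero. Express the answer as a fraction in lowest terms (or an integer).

E[payout] = (17/42)·1 + (7/42)·24 + (7/42)·10 + (1/42)·(-14) + (5/42)·(-13) + (5/42)·6 = 103/21
Fair fee = E[payout] = 103/21

103/21 dollars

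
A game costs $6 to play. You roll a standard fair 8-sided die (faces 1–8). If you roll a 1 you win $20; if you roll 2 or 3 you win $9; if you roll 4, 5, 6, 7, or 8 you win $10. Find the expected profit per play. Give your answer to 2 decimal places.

$5.00

E[payout] = (1/4)·9 + (5/8)·10 + (1/8)·20 = 11
Expected profit = 11 − 6 = 5 ≈ $5.00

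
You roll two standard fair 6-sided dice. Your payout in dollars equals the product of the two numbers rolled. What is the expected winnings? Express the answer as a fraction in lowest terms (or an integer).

49/4 dollars

Distribution of the product of the two numbers rolled: 1 w.p. 1/36, 2 w.p. 1/18, 3 w.p. 1/18, 4 w.p. 1/12, 5 w.p. 1/18, 6 w.p. 1/9, …
E[payout] = (1/36)·1 + (1/18)·2 + (1/18)·3 + (1/12)·4 + (1/18)·5 + (1/9)·6 + (1/18)·8 + (1/36)·9 + (1/18)·10 + (1/9)·12 + (1/18)·15 + (1/36)·16 + (1/18)·18 + (1/18)·20 + (1/18)·24 + (1/36)·25 + (1/18)·30 + (1/36)·36 = 49/4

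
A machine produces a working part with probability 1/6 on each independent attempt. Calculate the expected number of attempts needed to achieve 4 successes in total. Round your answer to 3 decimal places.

By linearity (sum of 4 independent geometric waits), E[trials] = 4/p = 4/(1/6) = 24.
≈ 24.000

24.000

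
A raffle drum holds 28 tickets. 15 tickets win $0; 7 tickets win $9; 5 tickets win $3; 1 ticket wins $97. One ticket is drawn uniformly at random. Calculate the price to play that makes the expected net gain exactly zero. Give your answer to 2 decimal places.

E[payout] = (15/28)·0 + (7/28)·9 + (5/28)·3 + (1/28)·97 = 25/4
Fair fee = E[payout] = 25/4 ≈ $6.25

$6.25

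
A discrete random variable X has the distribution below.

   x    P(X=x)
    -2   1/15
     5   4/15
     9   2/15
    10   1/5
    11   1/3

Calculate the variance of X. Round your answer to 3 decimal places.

E[X] = (1/15)·(-2) + (4/15)·5 + (2/15)·9 + (1/5)·10 + (1/3)·11 = 121/15
E[X²] = (1/15)·4 + (4/15)·25 + (2/15)·81 + (1/5)·100 + (1/3)·121 = 1171/15
Var(X) = 1171/15 − (121/15)² = 2924/225 ≈ 12.996

12.996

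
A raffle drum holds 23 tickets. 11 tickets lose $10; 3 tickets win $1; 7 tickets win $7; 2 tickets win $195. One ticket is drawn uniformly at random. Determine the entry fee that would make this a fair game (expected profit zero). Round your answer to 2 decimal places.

$14.43

E[payout] = (11/23)·(-10) + (3/23)·1 + (7/23)·7 + (2/23)·195 = 332/23
Fair fee = E[payout] = 332/23 ≈ $14.43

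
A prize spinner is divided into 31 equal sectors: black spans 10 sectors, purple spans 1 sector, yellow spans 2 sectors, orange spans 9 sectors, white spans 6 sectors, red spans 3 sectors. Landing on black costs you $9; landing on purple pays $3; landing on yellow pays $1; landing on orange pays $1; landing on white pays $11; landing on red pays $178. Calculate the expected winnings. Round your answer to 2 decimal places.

E[payout] = (10/31)·(-9) + (1/31)·3 + (2/31)·1 + (9/31)·1 + (6/31)·11 + (3/31)·178 = 524/31
≈ $16.90

$16.90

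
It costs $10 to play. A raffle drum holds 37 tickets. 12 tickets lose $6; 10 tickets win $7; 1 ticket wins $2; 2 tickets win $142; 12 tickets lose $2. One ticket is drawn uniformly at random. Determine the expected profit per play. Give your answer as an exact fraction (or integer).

E[payout] = (12/37)·(-6) + (10/37)·7 + (1/37)·2 + (2/37)·142 + (12/37)·(-2) = 260/37
Expected profit = 260/37 − 10 = -110/37

-110/37 dollars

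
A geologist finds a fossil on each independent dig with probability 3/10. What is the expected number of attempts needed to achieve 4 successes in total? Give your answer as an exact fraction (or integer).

40/3

By linearity (sum of 4 independent geometric waits), E[trials] = 4/p = 4/(3/10) = 40/3.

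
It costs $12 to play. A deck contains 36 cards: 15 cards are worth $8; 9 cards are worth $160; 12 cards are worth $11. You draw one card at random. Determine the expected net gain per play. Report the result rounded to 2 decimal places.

$35.00

E[payout] = (15/36)·8 + (9/36)·160 + (12/36)·11 = 47
Expected profit = 47 − 12 = 35 ≈ $35.00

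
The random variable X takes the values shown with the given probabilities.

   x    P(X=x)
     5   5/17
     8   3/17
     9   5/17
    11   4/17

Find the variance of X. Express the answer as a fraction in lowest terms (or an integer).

1458/289

E[X] = (5/17)·5 + (3/17)·8 + (5/17)·9 + (4/17)·11 = 138/17
E[X²] = (5/17)·25 + (3/17)·64 + (5/17)·81 + (4/17)·121 = 1206/17
Var(X) = 1206/17 − (138/17)² = 1458/289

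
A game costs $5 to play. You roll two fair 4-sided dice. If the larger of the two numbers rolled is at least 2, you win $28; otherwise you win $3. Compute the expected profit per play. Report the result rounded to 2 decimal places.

$21.44

E[payout] = (1/16)·3 + (15/16)·28 = 423/16
Expected profit = 423/16 − 5 = 343/16 ≈ $21.44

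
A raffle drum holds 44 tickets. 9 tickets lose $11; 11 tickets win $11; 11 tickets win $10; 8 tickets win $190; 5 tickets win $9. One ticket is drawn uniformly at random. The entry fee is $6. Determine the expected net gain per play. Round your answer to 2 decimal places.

$32.57

E[payout] = (9/44)·(-11) + (11/44)·11 + (11/44)·10 + (8/44)·190 + (5/44)·9 = 1697/44
Expected profit = 1697/44 − 6 = 1433/44 ≈ $32.57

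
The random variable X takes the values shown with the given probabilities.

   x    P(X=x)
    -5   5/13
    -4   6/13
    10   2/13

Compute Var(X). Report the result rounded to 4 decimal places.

27.4083

E[X] = (5/13)·(-5) + (6/13)·(-4) + (2/13)·10 = -29/13
E[X²] = (5/13)·25 + (6/13)·16 + (2/13)·100 = 421/13
Var(X) = 421/13 − (-29/13)² = 4632/169 ≈ 27.4083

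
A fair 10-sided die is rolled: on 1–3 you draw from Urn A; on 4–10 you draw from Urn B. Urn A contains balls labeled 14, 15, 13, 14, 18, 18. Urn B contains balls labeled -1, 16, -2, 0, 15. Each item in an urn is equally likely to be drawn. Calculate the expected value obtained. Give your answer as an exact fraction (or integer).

213/25

E[X | Urn A] = (14 + 15 + 13 + 14 + 18 + 18)/6 = 46/3
E[X | Urn B] = (-1 + 16 − 2 + 0 + 15)/5 = 28/5
E[X] = (3/10)·46/3 + (7/10)·28/5 = 213/25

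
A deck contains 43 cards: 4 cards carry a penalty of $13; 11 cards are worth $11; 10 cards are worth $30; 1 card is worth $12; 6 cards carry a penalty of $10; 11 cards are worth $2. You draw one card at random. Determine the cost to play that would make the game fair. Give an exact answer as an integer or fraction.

343/43 dollars

E[payout] = (4/43)·(-13) + (11/43)·11 + (10/43)·30 + (1/43)·12 + (6/43)·(-10) + (11/43)·2 = 343/43
Fair fee = E[payout] = 343/43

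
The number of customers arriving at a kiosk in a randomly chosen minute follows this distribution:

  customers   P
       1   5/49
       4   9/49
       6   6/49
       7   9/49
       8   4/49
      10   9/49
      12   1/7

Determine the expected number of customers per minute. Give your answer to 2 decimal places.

E[X] = (5/49)·1 + (9/49)·4 + (6/49)·6 + (9/49)·7 + (4/49)·8 + (9/49)·10 + (1/7)·12
     = 346/49 ≈ 7.06

7.06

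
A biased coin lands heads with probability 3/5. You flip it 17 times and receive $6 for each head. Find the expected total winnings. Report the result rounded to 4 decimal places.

$61.2000

E[#heads] = 17·3/5 = 51/5 (linearity over flips).
E[winnings] = 6·51/5 = 306/5.
≈ 61.2000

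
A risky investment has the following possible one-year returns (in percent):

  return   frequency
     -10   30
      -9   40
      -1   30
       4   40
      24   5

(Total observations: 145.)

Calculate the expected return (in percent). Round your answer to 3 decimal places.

Total = 145, so P(return=-10) = 30/145, etc.
E[X] = (6/29)·(-10) + (8/29)·(-9) + (6/29)·(-1) + (8/29)·4 + (1/29)·24
     = -82/29 ≈ -2.828

-2.828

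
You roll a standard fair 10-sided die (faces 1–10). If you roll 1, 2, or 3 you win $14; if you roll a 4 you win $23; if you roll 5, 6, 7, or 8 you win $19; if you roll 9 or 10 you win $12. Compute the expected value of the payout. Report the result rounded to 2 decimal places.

$16.50

E[payout] = (1/5)·12 + (3/10)·14 + (2/5)·19 + (1/10)·23 = 33/2
≈ $16.50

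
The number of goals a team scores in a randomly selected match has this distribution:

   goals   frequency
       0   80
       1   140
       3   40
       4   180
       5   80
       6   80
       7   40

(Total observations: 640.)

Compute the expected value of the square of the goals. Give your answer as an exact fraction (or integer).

Total = 640, so P(goals=0) = 80/640, etc.
E[X²] = (1/8)·0 + (7/32)·1 + (1/16)·9 + (9/32)·16 + (1/8)·25 + (1/8)·36 + (1/16)·49
     = 511/32

511/32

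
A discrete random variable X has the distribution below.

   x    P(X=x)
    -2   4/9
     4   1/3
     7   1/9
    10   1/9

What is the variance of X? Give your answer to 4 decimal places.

E[X] = (4/9)·(-2) + (1/3)·4 + (1/9)·7 + (1/9)·10 = 7/3
E[X²] = (4/9)·4 + (1/3)·16 + (1/9)·49 + (1/9)·100 = 71/3
Var(X) = 71/3 − (7/3)² = 164/9 ≈ 18.2222

18.2222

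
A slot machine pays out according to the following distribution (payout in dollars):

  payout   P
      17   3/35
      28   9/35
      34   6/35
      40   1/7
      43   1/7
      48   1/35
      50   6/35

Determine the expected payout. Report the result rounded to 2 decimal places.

$36.29

E[X] = (3/35)·17 + (9/35)·28 + (6/35)·34 + (1/7)·40 + (1/7)·43 + (1/35)·48 + (6/35)·50
     = 254/7 ≈ 36.29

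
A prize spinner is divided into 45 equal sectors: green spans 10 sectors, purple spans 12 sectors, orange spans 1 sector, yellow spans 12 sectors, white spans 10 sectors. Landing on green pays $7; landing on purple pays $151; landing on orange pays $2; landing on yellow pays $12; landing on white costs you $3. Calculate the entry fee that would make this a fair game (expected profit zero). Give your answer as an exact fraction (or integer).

222/5 dollars

E[payout] = (10/45)·7 + (12/45)·151 + (1/45)·2 + (12/45)·12 + (10/45)·(-3) = 222/5
Fair fee = E[payout] = 222/5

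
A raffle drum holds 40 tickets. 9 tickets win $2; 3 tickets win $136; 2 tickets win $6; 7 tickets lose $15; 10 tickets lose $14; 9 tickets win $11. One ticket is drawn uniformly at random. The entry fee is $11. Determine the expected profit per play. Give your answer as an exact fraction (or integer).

-37/10 dollars

E[payout] = (9/40)·2 + (3/40)·136 + (2/40)·6 + (7/40)·(-15) + (10/40)·(-14) + (9/40)·11 = 73/10
Expected profit = 73/10 − 11 = -37/10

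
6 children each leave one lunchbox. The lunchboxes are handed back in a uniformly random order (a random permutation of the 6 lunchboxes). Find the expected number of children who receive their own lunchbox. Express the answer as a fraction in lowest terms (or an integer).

Let Xᵢ = 1 if person i gets their own lunchbox. For each i, P(Xᵢ=1) = 1/6.
By linearity of expectation, E[X₁+…+X_6] = 6·(1/6) = 1.

1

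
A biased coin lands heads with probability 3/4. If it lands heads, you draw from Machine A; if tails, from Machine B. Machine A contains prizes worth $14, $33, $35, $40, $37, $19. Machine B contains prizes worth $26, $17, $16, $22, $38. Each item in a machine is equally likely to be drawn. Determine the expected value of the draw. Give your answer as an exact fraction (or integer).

E[X | Machine A] = (14 + 33 + 35 + 40 + 37 + 19)/6 = 89/3
E[X | Machine B] = (26 + 17 + 16 + 22 + 38)/5 = 119/5
E[X] = (3/4)·89/3 + (1/4)·119/5 = 141/5

141/5 dollars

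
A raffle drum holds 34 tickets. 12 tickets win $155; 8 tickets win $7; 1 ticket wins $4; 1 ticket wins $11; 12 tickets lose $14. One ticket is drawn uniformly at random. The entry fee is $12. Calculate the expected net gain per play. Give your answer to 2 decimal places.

$39.85

E[payout] = (12/34)·155 + (8/34)·7 + (1/34)·4 + (1/34)·11 + (12/34)·(-14) = 1763/34
Expected profit = 1763/34 − 12 = 1355/34 ≈ $39.85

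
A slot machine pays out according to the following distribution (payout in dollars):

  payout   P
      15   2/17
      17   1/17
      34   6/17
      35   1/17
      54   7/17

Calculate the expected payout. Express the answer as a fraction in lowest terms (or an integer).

E[X] = (2/17)·15 + (1/17)·17 + (6/17)·34 + (1/17)·35 + (7/17)·54
     = 664/17

664/17 dollars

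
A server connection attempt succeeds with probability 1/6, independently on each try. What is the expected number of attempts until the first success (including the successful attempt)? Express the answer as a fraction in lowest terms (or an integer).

For a geometric distribution, E[trials] = 1/p = 1/(1/6) = 6.

6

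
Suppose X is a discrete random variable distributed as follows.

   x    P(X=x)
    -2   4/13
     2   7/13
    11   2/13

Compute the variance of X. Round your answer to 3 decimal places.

E[X] = (4/13)·(-2) + (7/13)·2 + (2/13)·11 = 28/13
E[X²] = (4/13)·4 + (7/13)·4 + (2/13)·121 = 22
Var(X) = 22 − (28/13)² = 2934/169 ≈ 17.361

17.361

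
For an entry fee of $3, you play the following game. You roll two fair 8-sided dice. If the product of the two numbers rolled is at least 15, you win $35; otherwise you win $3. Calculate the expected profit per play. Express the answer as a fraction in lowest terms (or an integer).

E[payout] = (29/64)·3 + (35/64)·35 = 41/2
Expected profit = 41/2 − 3 = 35/2

35/2 dollars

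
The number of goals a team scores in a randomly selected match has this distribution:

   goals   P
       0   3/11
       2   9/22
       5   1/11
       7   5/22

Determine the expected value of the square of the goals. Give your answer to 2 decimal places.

E[X²] = (3/11)·0 + (9/22)·4 + (1/11)·25 + (5/22)·49
     = 331/22 ≈ 15.05

15.05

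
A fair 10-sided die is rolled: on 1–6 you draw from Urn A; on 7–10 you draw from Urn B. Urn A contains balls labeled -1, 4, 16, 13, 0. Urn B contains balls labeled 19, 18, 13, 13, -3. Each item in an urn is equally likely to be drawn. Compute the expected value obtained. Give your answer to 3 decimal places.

8.640

E[X | Urn A] = (-1 + 4 + 16 + 13 + 0)/5 = 32/5
E[X | Urn B] = (19 + 18 + 13 + 13 − 3)/5 = 12
E[X] = (3/5)·32/5 + (2/5)·12 = 216/25 ≈ 8.640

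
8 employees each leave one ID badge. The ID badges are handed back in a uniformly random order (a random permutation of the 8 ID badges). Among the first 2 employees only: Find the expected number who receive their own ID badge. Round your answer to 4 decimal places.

Let Xᵢ = 1 if person i gets their own ID badge. For each i, P(Xᵢ=1) = 1/8.
By linearity of expectation, E[X₁+…+X_2] = 2·(1/8) = 1/4.
≈ 0.2500

0.2500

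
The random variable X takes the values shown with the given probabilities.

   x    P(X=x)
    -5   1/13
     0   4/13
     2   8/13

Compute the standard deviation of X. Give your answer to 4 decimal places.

1.9154

E[X] = 11/13, E[X²] = 57/13
Var(X) = E[X²] − (E[X])² = 57/13 − 121/169 = 620/169
SD(X) = √(620/169) ≈ 1.9154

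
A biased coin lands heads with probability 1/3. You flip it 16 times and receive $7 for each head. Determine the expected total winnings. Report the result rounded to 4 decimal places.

E[#heads] = 16·1/3 = 16/3 (linearity over flips).
E[winnings] = 7·16/3 = 112/3.
≈ 37.3333

$37.3333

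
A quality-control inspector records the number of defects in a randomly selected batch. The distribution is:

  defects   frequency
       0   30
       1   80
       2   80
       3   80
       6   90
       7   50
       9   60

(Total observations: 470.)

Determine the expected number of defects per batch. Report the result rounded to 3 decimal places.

Total = 470, so P(defects=0) = 30/470, etc.
E[X] = (3/47)·0 + (8/47)·1 + (8/47)·2 + (8/47)·3 + (9/47)·6 + (5/47)·7 + (6/47)·9
     = 191/47 ≈ 4.064

4.064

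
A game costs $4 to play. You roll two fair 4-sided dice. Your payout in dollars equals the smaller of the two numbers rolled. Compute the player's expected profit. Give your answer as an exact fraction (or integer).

-17/8 dollars

Distribution of the smaller of the two numbers rolled: 1 w.p. 7/16, 2 w.p. 5/16, 3 w.p. 3/16, 4 w.p. 1/16
E[payout] = (7/16)·1 + (5/16)·2 + (3/16)·3 + (1/16)·4 = 15/8
Expected profit = 15/8 − 4 = -17/8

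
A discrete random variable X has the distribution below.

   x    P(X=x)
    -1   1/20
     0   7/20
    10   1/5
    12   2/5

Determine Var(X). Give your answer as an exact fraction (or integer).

2567/80

E[X] = (1/20)·(-1) + (7/20)·0 + (1/5)·10 + (2/5)·12 = 27/4
E[X²] = (1/20)·1 + (7/20)·0 + (1/5)·100 + (2/5)·144 = 1553/20
Var(X) = 1553/20 − (27/4)² = 2567/80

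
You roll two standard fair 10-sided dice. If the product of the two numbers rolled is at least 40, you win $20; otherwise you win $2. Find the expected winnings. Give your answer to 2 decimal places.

E[payout] = (17/25)·2 + (8/25)·20 = 194/25
≈ $7.76

$7.76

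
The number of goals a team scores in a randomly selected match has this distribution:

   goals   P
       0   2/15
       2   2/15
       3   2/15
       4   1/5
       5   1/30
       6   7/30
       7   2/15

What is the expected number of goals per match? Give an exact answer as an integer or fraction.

119/30

E[X] = (2/15)·0 + (2/15)·2 + (2/15)·3 + (1/5)·4 + (1/30)·5 + (7/30)·6 + (2/15)·7
     = 119/30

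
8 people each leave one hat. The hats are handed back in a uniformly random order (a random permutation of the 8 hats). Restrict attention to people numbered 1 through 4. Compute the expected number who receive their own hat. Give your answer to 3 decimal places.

Let Xᵢ = 1 if person i gets their own hat. For each i, P(Xᵢ=1) = 1/8.
By linearity of expectation, E[X₁+…+X_4] = 4·(1/8) = 1/2.
≈ 0.500

0.500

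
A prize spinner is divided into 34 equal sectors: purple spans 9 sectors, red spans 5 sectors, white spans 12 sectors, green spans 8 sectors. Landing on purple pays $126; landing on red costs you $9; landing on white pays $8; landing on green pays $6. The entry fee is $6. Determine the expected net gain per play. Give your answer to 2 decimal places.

E[payout] = (9/34)·126 + (5/34)·(-9) + (12/34)·8 + (8/34)·6 = 1233/34
Expected profit = 1233/34 − 6 = 1029/34 ≈ $30.26

$30.26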